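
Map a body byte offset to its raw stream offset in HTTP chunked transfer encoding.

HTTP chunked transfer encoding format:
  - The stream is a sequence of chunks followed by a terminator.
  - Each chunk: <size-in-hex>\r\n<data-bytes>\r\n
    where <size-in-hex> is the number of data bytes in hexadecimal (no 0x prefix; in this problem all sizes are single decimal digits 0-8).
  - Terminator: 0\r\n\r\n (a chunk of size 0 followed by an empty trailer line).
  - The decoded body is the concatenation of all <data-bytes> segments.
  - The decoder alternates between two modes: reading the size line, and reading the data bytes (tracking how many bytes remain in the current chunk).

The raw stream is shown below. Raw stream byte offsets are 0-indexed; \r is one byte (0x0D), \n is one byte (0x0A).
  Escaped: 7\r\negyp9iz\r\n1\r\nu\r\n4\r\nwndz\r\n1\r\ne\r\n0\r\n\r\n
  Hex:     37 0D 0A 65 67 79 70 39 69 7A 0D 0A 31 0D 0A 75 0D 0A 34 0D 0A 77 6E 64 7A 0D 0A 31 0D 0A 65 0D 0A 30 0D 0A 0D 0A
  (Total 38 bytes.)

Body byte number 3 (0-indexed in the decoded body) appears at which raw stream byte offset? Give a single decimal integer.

Answer: 6

Derivation:
Chunk 1: stream[0..1]='7' size=0x7=7, data at stream[3..10]='egyp9iz' -> body[0..7], body so far='egyp9iz'
Chunk 2: stream[12..13]='1' size=0x1=1, data at stream[15..16]='u' -> body[7..8], body so far='egyp9izu'
Chunk 3: stream[18..19]='4' size=0x4=4, data at stream[21..25]='wndz' -> body[8..12], body so far='egyp9izuwndz'
Chunk 4: stream[27..28]='1' size=0x1=1, data at stream[30..31]='e' -> body[12..13], body so far='egyp9izuwndze'
Chunk 5: stream[33..34]='0' size=0 (terminator). Final body='egyp9izuwndze' (13 bytes)
Body byte 3 at stream offset 6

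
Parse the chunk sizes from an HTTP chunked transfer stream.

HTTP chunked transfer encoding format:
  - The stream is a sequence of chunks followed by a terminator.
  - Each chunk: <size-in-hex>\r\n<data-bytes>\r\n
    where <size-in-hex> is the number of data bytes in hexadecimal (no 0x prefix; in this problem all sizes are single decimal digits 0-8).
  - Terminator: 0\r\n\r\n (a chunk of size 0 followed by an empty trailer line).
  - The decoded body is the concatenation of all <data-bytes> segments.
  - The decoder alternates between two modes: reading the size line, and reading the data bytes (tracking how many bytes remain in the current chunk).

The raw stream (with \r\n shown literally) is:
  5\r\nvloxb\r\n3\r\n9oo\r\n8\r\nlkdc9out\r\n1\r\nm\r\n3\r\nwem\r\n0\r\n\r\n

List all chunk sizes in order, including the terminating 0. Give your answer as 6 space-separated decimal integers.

Chunk 1: stream[0..1]='5' size=0x5=5, data at stream[3..8]='vloxb' -> body[0..5], body so far='vloxb'
Chunk 2: stream[10..11]='3' size=0x3=3, data at stream[13..16]='9oo' -> body[5..8], body so far='vloxb9oo'
Chunk 3: stream[18..19]='8' size=0x8=8, data at stream[21..29]='lkdc9out' -> body[8..16], body so far='vloxb9oolkdc9out'
Chunk 4: stream[31..32]='1' size=0x1=1, data at stream[34..35]='m' -> body[16..17], body so far='vloxb9oolkdc9outm'
Chunk 5: stream[37..38]='3' size=0x3=3, data at stream[40..43]='wem' -> body[17..20], body so far='vloxb9oolkdc9outmwem'
Chunk 6: stream[45..46]='0' size=0 (terminator). Final body='vloxb9oolkdc9outmwem' (20 bytes)

Answer: 5 3 8 1 3 0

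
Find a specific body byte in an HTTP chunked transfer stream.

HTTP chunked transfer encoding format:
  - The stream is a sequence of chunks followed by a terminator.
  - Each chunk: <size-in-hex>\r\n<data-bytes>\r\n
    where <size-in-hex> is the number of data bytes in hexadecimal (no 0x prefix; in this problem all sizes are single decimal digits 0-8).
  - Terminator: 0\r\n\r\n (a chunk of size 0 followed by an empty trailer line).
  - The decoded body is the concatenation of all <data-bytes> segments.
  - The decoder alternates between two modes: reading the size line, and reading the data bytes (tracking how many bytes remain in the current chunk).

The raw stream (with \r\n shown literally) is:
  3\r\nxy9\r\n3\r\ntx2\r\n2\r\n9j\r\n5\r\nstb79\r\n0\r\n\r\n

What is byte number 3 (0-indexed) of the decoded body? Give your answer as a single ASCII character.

Answer: t

Derivation:
Chunk 1: stream[0..1]='3' size=0x3=3, data at stream[3..6]='xy9' -> body[0..3], body so far='xy9'
Chunk 2: stream[8..9]='3' size=0x3=3, data at stream[11..14]='tx2' -> body[3..6], body so far='xy9tx2'
Chunk 3: stream[16..17]='2' size=0x2=2, data at stream[19..21]='9j' -> body[6..8], body so far='xy9tx29j'
Chunk 4: stream[23..24]='5' size=0x5=5, data at stream[26..31]='stb79' -> body[8..13], body so far='xy9tx29jstb79'
Chunk 5: stream[33..34]='0' size=0 (terminator). Final body='xy9tx29jstb79' (13 bytes)
Body byte 3 = 't'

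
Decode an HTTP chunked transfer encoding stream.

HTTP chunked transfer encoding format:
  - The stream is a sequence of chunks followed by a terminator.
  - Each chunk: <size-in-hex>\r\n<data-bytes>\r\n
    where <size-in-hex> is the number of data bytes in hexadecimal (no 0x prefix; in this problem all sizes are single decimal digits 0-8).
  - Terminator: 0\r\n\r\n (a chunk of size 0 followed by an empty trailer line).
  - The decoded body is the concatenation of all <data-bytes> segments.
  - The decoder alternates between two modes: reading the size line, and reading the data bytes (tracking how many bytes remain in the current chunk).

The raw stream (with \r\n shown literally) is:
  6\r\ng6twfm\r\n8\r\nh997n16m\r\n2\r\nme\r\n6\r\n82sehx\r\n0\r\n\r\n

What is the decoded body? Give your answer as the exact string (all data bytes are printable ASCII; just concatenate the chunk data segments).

Chunk 1: stream[0..1]='6' size=0x6=6, data at stream[3..9]='g6twfm' -> body[0..6], body so far='g6twfm'
Chunk 2: stream[11..12]='8' size=0x8=8, data at stream[14..22]='h997n16m' -> body[6..14], body so far='g6twfmh997n16m'
Chunk 3: stream[24..25]='2' size=0x2=2, data at stream[27..29]='me' -> body[14..16], body so far='g6twfmh997n16mme'
Chunk 4: stream[31..32]='6' size=0x6=6, data at stream[34..40]='82sehx' -> body[16..22], body so far='g6twfmh997n16mme82sehx'
Chunk 5: stream[42..43]='0' size=0 (terminator). Final body='g6twfmh997n16mme82sehx' (22 bytes)

Answer: g6twfmh997n16mme82sehx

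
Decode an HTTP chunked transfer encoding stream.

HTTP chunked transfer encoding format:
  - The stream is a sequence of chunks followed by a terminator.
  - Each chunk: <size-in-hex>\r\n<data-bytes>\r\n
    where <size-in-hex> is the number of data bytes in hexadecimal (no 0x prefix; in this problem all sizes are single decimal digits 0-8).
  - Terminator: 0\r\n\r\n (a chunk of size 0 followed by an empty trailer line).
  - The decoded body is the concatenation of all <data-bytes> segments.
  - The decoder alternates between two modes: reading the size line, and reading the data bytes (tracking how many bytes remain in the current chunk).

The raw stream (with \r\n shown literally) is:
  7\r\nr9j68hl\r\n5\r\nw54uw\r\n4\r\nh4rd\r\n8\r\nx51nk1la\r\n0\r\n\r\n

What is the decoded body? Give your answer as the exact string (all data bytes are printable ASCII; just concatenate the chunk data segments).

Answer: r9j68hlw54uwh4rdx51nk1la

Derivation:
Chunk 1: stream[0..1]='7' size=0x7=7, data at stream[3..10]='r9j68hl' -> body[0..7], body so far='r9j68hl'
Chunk 2: stream[12..13]='5' size=0x5=5, data at stream[15..20]='w54uw' -> body[7..12], body so far='r9j68hlw54uw'
Chunk 3: stream[22..23]='4' size=0x4=4, data at stream[25..29]='h4rd' -> body[12..16], body so far='r9j68hlw54uwh4rd'
Chunk 4: stream[31..32]='8' size=0x8=8, data at stream[34..42]='x51nk1la' -> body[16..24], body so far='r9j68hlw54uwh4rdx51nk1la'
Chunk 5: stream[44..45]='0' size=0 (terminator). Final body='r9j68hlw54uwh4rdx51nk1la' (24 bytes)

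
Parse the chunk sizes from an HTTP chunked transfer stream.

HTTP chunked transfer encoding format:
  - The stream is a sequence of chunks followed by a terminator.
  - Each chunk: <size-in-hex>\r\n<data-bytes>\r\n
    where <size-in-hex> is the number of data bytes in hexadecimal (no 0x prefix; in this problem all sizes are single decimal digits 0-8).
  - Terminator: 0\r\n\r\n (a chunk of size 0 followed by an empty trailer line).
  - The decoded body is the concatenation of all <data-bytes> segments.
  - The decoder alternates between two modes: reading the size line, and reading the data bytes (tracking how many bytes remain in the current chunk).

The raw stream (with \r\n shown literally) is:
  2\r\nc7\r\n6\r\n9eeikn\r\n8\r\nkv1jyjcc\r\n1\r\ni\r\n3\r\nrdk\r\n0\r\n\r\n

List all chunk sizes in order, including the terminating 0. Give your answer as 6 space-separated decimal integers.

Answer: 2 6 8 1 3 0

Derivation:
Chunk 1: stream[0..1]='2' size=0x2=2, data at stream[3..5]='c7' -> body[0..2], body so far='c7'
Chunk 2: stream[7..8]='6' size=0x6=6, data at stream[10..16]='9eeikn' -> body[2..8], body so far='c79eeikn'
Chunk 3: stream[18..19]='8' size=0x8=8, data at stream[21..29]='kv1jyjcc' -> body[8..16], body so far='c79eeiknkv1jyjcc'
Chunk 4: stream[31..32]='1' size=0x1=1, data at stream[34..35]='i' -> body[16..17], body so far='c79eeiknkv1jyjcci'
Chunk 5: stream[37..38]='3' size=0x3=3, data at stream[40..43]='rdk' -> body[17..20], body so far='c79eeiknkv1jyjccirdk'
Chunk 6: stream[45..46]='0' size=0 (terminator). Final body='c79eeiknkv1jyjccirdk' (20 bytes)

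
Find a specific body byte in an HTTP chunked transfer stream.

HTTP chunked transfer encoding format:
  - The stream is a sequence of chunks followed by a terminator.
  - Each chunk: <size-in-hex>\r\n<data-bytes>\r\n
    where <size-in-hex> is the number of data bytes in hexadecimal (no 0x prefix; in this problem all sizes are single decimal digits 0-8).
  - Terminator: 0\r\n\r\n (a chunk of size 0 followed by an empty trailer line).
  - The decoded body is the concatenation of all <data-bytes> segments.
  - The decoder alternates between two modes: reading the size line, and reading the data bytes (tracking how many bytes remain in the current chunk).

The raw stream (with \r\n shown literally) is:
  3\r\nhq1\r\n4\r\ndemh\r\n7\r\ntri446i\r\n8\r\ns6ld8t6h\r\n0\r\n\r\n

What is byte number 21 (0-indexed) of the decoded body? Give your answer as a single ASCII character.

Chunk 1: stream[0..1]='3' size=0x3=3, data at stream[3..6]='hq1' -> body[0..3], body so far='hq1'
Chunk 2: stream[8..9]='4' size=0x4=4, data at stream[11..15]='demh' -> body[3..7], body so far='hq1demh'
Chunk 3: stream[17..18]='7' size=0x7=7, data at stream[20..27]='tri446i' -> body[7..14], body so far='hq1demhtri446i'
Chunk 4: stream[29..30]='8' size=0x8=8, data at stream[32..40]='s6ld8t6h' -> body[14..22], body so far='hq1demhtri446is6ld8t6h'
Chunk 5: stream[42..43]='0' size=0 (terminator). Final body='hq1demhtri446is6ld8t6h' (22 bytes)
Body byte 21 = 'h'

Answer: h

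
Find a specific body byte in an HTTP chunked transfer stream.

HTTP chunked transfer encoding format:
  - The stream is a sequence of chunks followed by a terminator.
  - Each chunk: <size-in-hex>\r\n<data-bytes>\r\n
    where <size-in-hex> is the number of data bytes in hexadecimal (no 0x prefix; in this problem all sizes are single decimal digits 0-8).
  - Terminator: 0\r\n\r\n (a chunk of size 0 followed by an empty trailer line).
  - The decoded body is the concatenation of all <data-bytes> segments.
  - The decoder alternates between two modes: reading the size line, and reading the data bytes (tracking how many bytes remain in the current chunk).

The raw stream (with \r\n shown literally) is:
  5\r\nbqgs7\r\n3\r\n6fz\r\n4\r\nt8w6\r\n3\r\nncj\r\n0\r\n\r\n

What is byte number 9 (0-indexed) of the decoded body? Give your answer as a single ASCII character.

Chunk 1: stream[0..1]='5' size=0x5=5, data at stream[3..8]='bqgs7' -> body[0..5], body so far='bqgs7'
Chunk 2: stream[10..11]='3' size=0x3=3, data at stream[13..16]='6fz' -> body[5..8], body so far='bqgs76fz'
Chunk 3: stream[18..19]='4' size=0x4=4, data at stream[21..25]='t8w6' -> body[8..12], body so far='bqgs76fzt8w6'
Chunk 4: stream[27..28]='3' size=0x3=3, data at stream[30..33]='ncj' -> body[12..15], body so far='bqgs76fzt8w6ncj'
Chunk 5: stream[35..36]='0' size=0 (terminator). Final body='bqgs76fzt8w6ncj' (15 bytes)
Body byte 9 = '8'

Answer: 8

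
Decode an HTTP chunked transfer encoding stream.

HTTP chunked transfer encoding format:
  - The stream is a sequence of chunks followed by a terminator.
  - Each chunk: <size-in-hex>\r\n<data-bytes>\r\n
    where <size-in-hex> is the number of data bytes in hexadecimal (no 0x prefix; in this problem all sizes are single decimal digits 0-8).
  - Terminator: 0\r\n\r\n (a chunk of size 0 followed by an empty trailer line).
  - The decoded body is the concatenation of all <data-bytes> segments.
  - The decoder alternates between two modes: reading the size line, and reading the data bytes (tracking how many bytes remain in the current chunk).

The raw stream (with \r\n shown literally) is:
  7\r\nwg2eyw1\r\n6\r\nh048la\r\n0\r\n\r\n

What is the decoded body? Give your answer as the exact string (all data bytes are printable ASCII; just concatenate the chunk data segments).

Answer: wg2eyw1h048la

Derivation:
Chunk 1: stream[0..1]='7' size=0x7=7, data at stream[3..10]='wg2eyw1' -> body[0..7], body so far='wg2eyw1'
Chunk 2: stream[12..13]='6' size=0x6=6, data at stream[15..21]='h048la' -> body[7..13], body so far='wg2eyw1h048la'
Chunk 3: stream[23..24]='0' size=0 (terminator). Final body='wg2eyw1h048la' (13 bytes)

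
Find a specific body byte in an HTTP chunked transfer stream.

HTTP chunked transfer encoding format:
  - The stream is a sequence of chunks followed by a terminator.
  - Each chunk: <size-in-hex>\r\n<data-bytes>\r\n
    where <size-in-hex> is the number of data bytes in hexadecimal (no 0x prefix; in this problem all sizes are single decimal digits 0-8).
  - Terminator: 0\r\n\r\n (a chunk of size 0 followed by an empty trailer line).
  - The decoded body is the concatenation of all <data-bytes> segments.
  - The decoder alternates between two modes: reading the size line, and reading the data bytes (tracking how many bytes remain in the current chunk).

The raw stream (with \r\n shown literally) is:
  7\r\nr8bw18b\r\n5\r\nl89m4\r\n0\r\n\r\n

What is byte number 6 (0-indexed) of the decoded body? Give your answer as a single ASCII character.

Chunk 1: stream[0..1]='7' size=0x7=7, data at stream[3..10]='r8bw18b' -> body[0..7], body so far='r8bw18b'
Chunk 2: stream[12..13]='5' size=0x5=5, data at stream[15..20]='l89m4' -> body[7..12], body so far='r8bw18bl89m4'
Chunk 3: stream[22..23]='0' size=0 (terminator). Final body='r8bw18bl89m4' (12 bytes)
Body byte 6 = 'b'

Answer: b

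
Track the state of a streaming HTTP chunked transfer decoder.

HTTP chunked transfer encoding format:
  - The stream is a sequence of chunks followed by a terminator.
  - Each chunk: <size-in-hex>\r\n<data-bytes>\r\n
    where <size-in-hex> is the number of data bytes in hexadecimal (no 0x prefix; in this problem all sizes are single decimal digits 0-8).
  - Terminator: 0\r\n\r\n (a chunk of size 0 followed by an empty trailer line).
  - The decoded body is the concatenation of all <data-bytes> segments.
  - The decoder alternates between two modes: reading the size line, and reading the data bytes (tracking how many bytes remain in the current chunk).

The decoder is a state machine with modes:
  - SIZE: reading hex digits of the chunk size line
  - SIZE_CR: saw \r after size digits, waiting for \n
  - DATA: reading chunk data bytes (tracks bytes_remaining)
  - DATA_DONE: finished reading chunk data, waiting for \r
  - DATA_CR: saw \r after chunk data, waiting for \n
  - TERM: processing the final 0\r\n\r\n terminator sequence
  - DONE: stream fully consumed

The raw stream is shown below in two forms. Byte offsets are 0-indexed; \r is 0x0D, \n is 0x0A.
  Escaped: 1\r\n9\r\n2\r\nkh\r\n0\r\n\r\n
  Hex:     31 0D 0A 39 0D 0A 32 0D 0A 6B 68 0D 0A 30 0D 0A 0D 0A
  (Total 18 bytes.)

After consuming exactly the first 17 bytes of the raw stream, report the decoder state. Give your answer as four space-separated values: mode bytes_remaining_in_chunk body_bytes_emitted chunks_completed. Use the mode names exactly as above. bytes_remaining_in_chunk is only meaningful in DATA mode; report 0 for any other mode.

Answer: TERM 0 3 2

Derivation:
Byte 0 = '1': mode=SIZE remaining=0 emitted=0 chunks_done=0
Byte 1 = 0x0D: mode=SIZE_CR remaining=0 emitted=0 chunks_done=0
Byte 2 = 0x0A: mode=DATA remaining=1 emitted=0 chunks_done=0
Byte 3 = '9': mode=DATA_DONE remaining=0 emitted=1 chunks_done=0
Byte 4 = 0x0D: mode=DATA_CR remaining=0 emitted=1 chunks_done=0
Byte 5 = 0x0A: mode=SIZE remaining=0 emitted=1 chunks_done=1
Byte 6 = '2': mode=SIZE remaining=0 emitted=1 chunks_done=1
Byte 7 = 0x0D: mode=SIZE_CR remaining=0 emitted=1 chunks_done=1
Byte 8 = 0x0A: mode=DATA remaining=2 emitted=1 chunks_done=1
Byte 9 = 'k': mode=DATA remaining=1 emitted=2 chunks_done=1
Byte 10 = 'h': mode=DATA_DONE remaining=0 emitted=3 chunks_done=1
Byte 11 = 0x0D: mode=DATA_CR remaining=0 emitted=3 chunks_done=1
Byte 12 = 0x0A: mode=SIZE remaining=0 emitted=3 chunks_done=2
Byte 13 = '0': mode=SIZE remaining=0 emitted=3 chunks_done=2
Byte 14 = 0x0D: mode=SIZE_CR remaining=0 emitted=3 chunks_done=2
Byte 15 = 0x0A: mode=TERM remaining=0 emitted=3 chunks_done=2
Byte 16 = 0x0D: mode=TERM remaining=0 emitted=3 chunks_done=2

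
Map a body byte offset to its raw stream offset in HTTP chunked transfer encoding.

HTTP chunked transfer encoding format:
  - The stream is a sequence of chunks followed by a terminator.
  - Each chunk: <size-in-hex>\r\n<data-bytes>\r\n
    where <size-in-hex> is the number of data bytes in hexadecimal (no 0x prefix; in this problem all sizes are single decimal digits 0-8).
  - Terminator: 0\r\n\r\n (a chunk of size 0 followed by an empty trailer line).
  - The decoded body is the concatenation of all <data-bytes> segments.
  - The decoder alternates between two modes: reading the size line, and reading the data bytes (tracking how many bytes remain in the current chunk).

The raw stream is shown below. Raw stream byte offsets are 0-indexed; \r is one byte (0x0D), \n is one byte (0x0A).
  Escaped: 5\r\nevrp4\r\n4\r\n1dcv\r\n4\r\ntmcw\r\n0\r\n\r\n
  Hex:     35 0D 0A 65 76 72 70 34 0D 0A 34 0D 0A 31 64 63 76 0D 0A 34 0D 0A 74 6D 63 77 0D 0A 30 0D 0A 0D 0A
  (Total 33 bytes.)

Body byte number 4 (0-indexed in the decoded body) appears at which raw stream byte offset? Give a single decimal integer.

Chunk 1: stream[0..1]='5' size=0x5=5, data at stream[3..8]='evrp4' -> body[0..5], body so far='evrp4'
Chunk 2: stream[10..11]='4' size=0x4=4, data at stream[13..17]='1dcv' -> body[5..9], body so far='evrp41dcv'
Chunk 3: stream[19..20]='4' size=0x4=4, data at stream[22..26]='tmcw' -> body[9..13], body so far='evrp41dcvtmcw'
Chunk 4: stream[28..29]='0' size=0 (terminator). Final body='evrp41dcvtmcw' (13 bytes)
Body byte 4 at stream offset 7

Answer: 7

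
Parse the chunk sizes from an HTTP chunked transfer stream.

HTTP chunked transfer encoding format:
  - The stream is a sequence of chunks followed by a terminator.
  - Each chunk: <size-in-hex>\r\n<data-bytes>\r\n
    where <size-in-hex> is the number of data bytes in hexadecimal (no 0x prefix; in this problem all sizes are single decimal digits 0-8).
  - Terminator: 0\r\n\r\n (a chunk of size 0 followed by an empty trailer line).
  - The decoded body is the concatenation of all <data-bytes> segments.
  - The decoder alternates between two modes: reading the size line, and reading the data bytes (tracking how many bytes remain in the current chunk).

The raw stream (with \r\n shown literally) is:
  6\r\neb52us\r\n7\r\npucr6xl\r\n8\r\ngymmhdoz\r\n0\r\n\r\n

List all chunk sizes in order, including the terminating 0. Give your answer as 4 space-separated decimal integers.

Answer: 6 7 8 0

Derivation:
Chunk 1: stream[0..1]='6' size=0x6=6, data at stream[3..9]='eb52us' -> body[0..6], body so far='eb52us'
Chunk 2: stream[11..12]='7' size=0x7=7, data at stream[14..21]='pucr6xl' -> body[6..13], body so far='eb52uspucr6xl'
Chunk 3: stream[23..24]='8' size=0x8=8, data at stream[26..34]='gymmhdoz' -> body[13..21], body so far='eb52uspucr6xlgymmhdoz'
Chunk 4: stream[36..37]='0' size=0 (terminator). Final body='eb52uspucr6xlgymmhdoz' (21 bytes)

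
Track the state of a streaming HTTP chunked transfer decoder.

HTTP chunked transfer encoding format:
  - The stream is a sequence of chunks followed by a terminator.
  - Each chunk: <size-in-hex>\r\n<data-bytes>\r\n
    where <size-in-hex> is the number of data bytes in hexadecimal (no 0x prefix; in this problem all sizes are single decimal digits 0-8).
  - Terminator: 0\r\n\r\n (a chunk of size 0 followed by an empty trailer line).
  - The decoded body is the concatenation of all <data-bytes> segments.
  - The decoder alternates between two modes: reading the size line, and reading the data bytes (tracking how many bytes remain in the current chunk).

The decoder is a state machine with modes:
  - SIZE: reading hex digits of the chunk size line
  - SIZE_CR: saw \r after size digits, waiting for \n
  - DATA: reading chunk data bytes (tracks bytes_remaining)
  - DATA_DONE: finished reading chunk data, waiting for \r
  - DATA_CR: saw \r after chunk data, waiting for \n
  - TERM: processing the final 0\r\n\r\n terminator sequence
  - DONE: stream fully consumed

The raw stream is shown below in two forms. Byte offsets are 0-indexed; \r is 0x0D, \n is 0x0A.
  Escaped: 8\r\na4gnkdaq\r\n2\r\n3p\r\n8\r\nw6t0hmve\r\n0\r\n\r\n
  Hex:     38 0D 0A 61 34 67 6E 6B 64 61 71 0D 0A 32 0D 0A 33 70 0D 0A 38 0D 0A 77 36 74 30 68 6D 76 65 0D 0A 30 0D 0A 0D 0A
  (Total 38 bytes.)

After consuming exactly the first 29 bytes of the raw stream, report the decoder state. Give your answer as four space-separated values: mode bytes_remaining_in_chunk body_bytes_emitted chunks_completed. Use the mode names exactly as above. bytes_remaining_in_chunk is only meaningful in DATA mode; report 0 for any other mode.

Answer: DATA 2 16 2

Derivation:
Byte 0 = '8': mode=SIZE remaining=0 emitted=0 chunks_done=0
Byte 1 = 0x0D: mode=SIZE_CR remaining=0 emitted=0 chunks_done=0
Byte 2 = 0x0A: mode=DATA remaining=8 emitted=0 chunks_done=0
Byte 3 = 'a': mode=DATA remaining=7 emitted=1 chunks_done=0
Byte 4 = '4': mode=DATA remaining=6 emitted=2 chunks_done=0
Byte 5 = 'g': mode=DATA remaining=5 emitted=3 chunks_done=0
Byte 6 = 'n': mode=DATA remaining=4 emitted=4 chunks_done=0
Byte 7 = 'k': mode=DATA remaining=3 emitted=5 chunks_done=0
Byte 8 = 'd': mode=DATA remaining=2 emitted=6 chunks_done=0
Byte 9 = 'a': mode=DATA remaining=1 emitted=7 chunks_done=0
Byte 10 = 'q': mode=DATA_DONE remaining=0 emitted=8 chunks_done=0
Byte 11 = 0x0D: mode=DATA_CR remaining=0 emitted=8 chunks_done=0
Byte 12 = 0x0A: mode=SIZE remaining=0 emitted=8 chunks_done=1
Byte 13 = '2': mode=SIZE remaining=0 emitted=8 chunks_done=1
Byte 14 = 0x0D: mode=SIZE_CR remaining=0 emitted=8 chunks_done=1
Byte 15 = 0x0A: mode=DATA remaining=2 emitted=8 chunks_done=1
Byte 16 = '3': mode=DATA remaining=1 emitted=9 chunks_done=1
Byte 17 = 'p': mode=DATA_DONE remaining=0 emitted=10 chunks_done=1
Byte 18 = 0x0D: mode=DATA_CR remaining=0 emitted=10 chunks_done=1
Byte 19 = 0x0A: mode=SIZE remaining=0 emitted=10 chunks_done=2
Byte 20 = '8': mode=SIZE remaining=0 emitted=10 chunks_done=2
Byte 21 = 0x0D: mode=SIZE_CR remaining=0 emitted=10 chunks_done=2
Byte 22 = 0x0A: mode=DATA remaining=8 emitted=10 chunks_done=2
Byte 23 = 'w': mode=DATA remaining=7 emitted=11 chunks_done=2
Byte 24 = '6': mode=DATA remaining=6 emitted=12 chunks_done=2
Byte 25 = 't': mode=DATA remaining=5 emitted=13 chunks_done=2
Byte 26 = '0': mode=DATA remaining=4 emitted=14 chunks_done=2
Byte 27 = 'h': mode=DATA remaining=3 emitted=15 chunks_done=2
Byte 28 = 'm': mode=DATA remaining=2 emitted=16 chunks_done=2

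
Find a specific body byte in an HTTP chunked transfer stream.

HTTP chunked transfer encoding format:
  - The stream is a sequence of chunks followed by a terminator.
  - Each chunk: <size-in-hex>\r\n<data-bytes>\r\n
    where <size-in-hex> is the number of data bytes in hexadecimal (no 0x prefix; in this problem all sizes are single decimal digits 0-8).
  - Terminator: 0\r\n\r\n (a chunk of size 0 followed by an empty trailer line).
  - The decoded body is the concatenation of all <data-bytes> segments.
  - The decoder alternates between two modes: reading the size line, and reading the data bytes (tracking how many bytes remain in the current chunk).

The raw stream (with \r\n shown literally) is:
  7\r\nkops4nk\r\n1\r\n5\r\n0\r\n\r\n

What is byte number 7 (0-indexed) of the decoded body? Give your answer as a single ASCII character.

Answer: 5

Derivation:
Chunk 1: stream[0..1]='7' size=0x7=7, data at stream[3..10]='kops4nk' -> body[0..7], body so far='kops4nk'
Chunk 2: stream[12..13]='1' size=0x1=1, data at stream[15..16]='5' -> body[7..8], body so far='kops4nk5'
Chunk 3: stream[18..19]='0' size=0 (terminator). Final body='kops4nk5' (8 bytes)
Body byte 7 = '5'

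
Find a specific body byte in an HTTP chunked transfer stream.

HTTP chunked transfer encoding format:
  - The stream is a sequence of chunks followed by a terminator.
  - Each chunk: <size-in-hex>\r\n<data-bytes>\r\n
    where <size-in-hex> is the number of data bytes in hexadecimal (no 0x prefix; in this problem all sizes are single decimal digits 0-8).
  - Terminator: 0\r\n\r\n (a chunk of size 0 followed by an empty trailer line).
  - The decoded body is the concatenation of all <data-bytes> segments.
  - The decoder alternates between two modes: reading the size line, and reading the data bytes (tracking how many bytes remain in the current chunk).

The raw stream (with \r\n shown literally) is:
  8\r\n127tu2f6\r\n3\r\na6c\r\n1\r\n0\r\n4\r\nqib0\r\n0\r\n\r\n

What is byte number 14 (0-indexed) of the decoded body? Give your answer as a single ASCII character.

Chunk 1: stream[0..1]='8' size=0x8=8, data at stream[3..11]='127tu2f6' -> body[0..8], body so far='127tu2f6'
Chunk 2: stream[13..14]='3' size=0x3=3, data at stream[16..19]='a6c' -> body[8..11], body so far='127tu2f6a6c'
Chunk 3: stream[21..22]='1' size=0x1=1, data at stream[24..25]='0' -> body[11..12], body so far='127tu2f6a6c0'
Chunk 4: stream[27..28]='4' size=0x4=4, data at stream[30..34]='qib0' -> body[12..16], body so far='127tu2f6a6c0qib0'
Chunk 5: stream[36..37]='0' size=0 (terminator). Final body='127tu2f6a6c0qib0' (16 bytes)
Body byte 14 = 'b'

Answer: b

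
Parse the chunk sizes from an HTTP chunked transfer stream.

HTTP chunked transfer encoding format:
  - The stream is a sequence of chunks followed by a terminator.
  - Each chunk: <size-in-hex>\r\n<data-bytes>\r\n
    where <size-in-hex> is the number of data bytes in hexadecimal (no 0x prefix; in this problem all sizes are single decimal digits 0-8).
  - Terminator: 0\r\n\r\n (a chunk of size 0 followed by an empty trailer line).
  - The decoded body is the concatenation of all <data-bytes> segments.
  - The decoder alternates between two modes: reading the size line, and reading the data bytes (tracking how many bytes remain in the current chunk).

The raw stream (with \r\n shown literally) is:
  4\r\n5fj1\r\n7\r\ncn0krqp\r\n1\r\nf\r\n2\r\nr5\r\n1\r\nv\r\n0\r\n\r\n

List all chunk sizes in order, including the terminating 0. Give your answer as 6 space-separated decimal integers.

Answer: 4 7 1 2 1 0

Derivation:
Chunk 1: stream[0..1]='4' size=0x4=4, data at stream[3..7]='5fj1' -> body[0..4], body so far='5fj1'
Chunk 2: stream[9..10]='7' size=0x7=7, data at stream[12..19]='cn0krqp' -> body[4..11], body so far='5fj1cn0krqp'
Chunk 3: stream[21..22]='1' size=0x1=1, data at stream[24..25]='f' -> body[11..12], body so far='5fj1cn0krqpf'
Chunk 4: stream[27..28]='2' size=0x2=2, data at stream[30..32]='r5' -> body[12..14], body so far='5fj1cn0krqpfr5'
Chunk 5: stream[34..35]='1' size=0x1=1, data at stream[37..38]='v' -> body[14..15], body so far='5fj1cn0krqpfr5v'
Chunk 6: stream[40..41]='0' size=0 (terminator). Final body='5fj1cn0krqpfr5v' (15 bytes)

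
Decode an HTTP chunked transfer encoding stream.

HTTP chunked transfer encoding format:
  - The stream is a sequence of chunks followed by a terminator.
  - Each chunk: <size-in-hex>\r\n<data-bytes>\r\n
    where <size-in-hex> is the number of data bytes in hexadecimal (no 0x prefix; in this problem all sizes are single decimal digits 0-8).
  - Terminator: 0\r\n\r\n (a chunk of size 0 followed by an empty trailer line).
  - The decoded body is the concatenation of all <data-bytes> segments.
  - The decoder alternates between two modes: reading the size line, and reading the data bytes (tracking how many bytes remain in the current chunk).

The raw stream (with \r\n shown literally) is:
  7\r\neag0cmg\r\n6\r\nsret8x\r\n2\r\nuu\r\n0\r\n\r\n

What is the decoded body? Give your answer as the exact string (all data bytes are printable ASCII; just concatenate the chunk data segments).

Chunk 1: stream[0..1]='7' size=0x7=7, data at stream[3..10]='eag0cmg' -> body[0..7], body so far='eag0cmg'
Chunk 2: stream[12..13]='6' size=0x6=6, data at stream[15..21]='sret8x' -> body[7..13], body so far='eag0cmgsret8x'
Chunk 3: stream[23..24]='2' size=0x2=2, data at stream[26..28]='uu' -> body[13..15], body so far='eag0cmgsret8xuu'
Chunk 4: stream[30..31]='0' size=0 (terminator). Final body='eag0cmgsret8xuu' (15 bytes)

Answer: eag0cmgsret8xuu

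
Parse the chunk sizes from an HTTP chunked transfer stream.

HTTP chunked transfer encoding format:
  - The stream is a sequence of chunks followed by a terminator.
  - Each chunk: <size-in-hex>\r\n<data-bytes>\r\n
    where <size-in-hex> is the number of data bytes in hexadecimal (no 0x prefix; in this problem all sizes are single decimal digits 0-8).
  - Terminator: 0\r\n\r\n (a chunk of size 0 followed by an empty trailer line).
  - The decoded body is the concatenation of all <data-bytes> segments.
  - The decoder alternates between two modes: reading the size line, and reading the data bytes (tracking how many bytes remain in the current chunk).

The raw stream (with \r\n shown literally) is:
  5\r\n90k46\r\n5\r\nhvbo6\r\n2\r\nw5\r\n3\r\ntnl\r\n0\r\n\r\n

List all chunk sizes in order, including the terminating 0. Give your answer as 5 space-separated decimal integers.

Answer: 5 5 2 3 0

Derivation:
Chunk 1: stream[0..1]='5' size=0x5=5, data at stream[3..8]='90k46' -> body[0..5], body so far='90k46'
Chunk 2: stream[10..11]='5' size=0x5=5, data at stream[13..18]='hvbo6' -> body[5..10], body so far='90k46hvbo6'
Chunk 3: stream[20..21]='2' size=0x2=2, data at stream[23..25]='w5' -> body[10..12], body so far='90k46hvbo6w5'
Chunk 4: stream[27..28]='3' size=0x3=3, data at stream[30..33]='tnl' -> body[12..15], body so far='90k46hvbo6w5tnl'
Chunk 5: stream[35..36]='0' size=0 (terminator). Final body='90k46hvbo6w5tnl' (15 bytes)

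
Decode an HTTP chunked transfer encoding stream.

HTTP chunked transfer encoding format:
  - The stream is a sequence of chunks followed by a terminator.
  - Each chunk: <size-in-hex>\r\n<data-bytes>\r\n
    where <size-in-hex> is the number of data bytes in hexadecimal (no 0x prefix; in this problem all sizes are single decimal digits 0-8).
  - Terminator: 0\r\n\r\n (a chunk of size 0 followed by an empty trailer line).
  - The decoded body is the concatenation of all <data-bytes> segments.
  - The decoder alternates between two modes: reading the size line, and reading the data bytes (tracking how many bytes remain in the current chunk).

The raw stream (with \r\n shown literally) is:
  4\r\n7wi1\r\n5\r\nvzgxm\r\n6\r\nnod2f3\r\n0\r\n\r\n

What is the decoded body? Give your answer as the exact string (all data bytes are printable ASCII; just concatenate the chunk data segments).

Chunk 1: stream[0..1]='4' size=0x4=4, data at stream[3..7]='7wi1' -> body[0..4], body so far='7wi1'
Chunk 2: stream[9..10]='5' size=0x5=5, data at stream[12..17]='vzgxm' -> body[4..9], body so far='7wi1vzgxm'
Chunk 3: stream[19..20]='6' size=0x6=6, data at stream[22..28]='nod2f3' -> body[9..15], body so far='7wi1vzgxmnod2f3'
Chunk 4: stream[30..31]='0' size=0 (terminator). Final body='7wi1vzgxmnod2f3' (15 bytes)

Answer: 7wi1vzgxmnod2f3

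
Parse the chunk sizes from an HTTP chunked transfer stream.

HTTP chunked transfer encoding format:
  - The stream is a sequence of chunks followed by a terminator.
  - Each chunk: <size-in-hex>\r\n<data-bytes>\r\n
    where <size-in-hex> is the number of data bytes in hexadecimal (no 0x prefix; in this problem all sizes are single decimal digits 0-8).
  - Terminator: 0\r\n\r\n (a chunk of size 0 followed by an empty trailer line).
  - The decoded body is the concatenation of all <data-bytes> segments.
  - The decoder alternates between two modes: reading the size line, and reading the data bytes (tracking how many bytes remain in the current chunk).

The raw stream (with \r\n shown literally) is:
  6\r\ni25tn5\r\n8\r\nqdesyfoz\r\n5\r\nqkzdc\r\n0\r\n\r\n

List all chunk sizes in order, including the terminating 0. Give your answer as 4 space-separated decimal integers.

Chunk 1: stream[0..1]='6' size=0x6=6, data at stream[3..9]='i25tn5' -> body[0..6], body so far='i25tn5'
Chunk 2: stream[11..12]='8' size=0x8=8, data at stream[14..22]='qdesyfoz' -> body[6..14], body so far='i25tn5qdesyfoz'
Chunk 3: stream[24..25]='5' size=0x5=5, data at stream[27..32]='qkzdc' -> body[14..19], body so far='i25tn5qdesyfozqkzdc'
Chunk 4: stream[34..35]='0' size=0 (terminator). Final body='i25tn5qdesyfozqkzdc' (19 bytes)

Answer: 6 8 5 0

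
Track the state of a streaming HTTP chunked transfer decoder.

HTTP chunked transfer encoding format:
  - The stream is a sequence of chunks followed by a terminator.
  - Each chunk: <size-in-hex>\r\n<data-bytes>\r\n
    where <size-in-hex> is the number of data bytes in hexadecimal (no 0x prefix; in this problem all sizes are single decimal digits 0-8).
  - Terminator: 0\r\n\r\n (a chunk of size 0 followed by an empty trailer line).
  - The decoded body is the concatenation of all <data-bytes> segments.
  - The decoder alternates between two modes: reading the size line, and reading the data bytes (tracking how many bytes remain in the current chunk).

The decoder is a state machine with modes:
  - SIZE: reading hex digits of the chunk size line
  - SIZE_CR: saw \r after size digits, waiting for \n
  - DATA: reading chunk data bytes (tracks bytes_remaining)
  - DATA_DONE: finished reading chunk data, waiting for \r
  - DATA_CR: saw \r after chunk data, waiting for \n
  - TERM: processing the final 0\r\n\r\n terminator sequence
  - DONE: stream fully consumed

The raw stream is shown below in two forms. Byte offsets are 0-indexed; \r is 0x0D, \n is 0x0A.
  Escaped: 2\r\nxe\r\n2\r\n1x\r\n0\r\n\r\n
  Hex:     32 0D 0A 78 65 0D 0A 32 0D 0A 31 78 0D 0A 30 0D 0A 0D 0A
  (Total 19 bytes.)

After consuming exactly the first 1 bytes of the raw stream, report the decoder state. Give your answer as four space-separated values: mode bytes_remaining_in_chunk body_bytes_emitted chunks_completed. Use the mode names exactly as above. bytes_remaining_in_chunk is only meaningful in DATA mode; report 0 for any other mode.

Byte 0 = '2': mode=SIZE remaining=0 emitted=0 chunks_done=0

Answer: SIZE 0 0 0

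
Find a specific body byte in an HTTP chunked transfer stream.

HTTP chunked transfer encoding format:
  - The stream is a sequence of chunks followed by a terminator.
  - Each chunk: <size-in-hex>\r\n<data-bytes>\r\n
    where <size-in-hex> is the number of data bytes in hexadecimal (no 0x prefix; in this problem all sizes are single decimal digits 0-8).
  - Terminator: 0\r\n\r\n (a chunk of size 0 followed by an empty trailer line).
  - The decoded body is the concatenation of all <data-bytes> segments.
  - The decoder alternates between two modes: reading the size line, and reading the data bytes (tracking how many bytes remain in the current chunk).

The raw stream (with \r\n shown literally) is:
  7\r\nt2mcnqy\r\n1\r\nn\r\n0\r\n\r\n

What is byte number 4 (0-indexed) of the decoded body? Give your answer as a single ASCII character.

Chunk 1: stream[0..1]='7' size=0x7=7, data at stream[3..10]='t2mcnqy' -> body[0..7], body so far='t2mcnqy'
Chunk 2: stream[12..13]='1' size=0x1=1, data at stream[15..16]='n' -> body[7..8], body so far='t2mcnqyn'
Chunk 3: stream[18..19]='0' size=0 (terminator). Final body='t2mcnqyn' (8 bytes)
Body byte 4 = 'n'

Answer: n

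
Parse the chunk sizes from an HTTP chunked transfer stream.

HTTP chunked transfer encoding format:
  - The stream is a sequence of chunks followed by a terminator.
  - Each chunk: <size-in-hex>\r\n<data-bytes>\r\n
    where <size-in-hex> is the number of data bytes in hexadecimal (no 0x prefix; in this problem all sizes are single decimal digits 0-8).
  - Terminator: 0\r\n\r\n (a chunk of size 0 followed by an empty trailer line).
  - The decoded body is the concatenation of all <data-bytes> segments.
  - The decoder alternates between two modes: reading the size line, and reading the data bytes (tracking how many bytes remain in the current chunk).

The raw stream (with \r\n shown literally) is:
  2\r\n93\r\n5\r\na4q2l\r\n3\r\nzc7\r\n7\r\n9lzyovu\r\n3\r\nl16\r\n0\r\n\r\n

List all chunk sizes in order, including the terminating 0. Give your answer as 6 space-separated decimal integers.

Answer: 2 5 3 7 3 0

Derivation:
Chunk 1: stream[0..1]='2' size=0x2=2, data at stream[3..5]='93' -> body[0..2], body so far='93'
Chunk 2: stream[7..8]='5' size=0x5=5, data at stream[10..15]='a4q2l' -> body[2..7], body so far='93a4q2l'
Chunk 3: stream[17..18]='3' size=0x3=3, data at stream[20..23]='zc7' -> body[7..10], body so far='93a4q2lzc7'
Chunk 4: stream[25..26]='7' size=0x7=7, data at stream[28..35]='9lzyovu' -> body[10..17], body so far='93a4q2lzc79lzyovu'
Chunk 5: stream[37..38]='3' size=0x3=3, data at stream[40..43]='l16' -> body[17..20], body so far='93a4q2lzc79lzyovul16'
Chunk 6: stream[45..46]='0' size=0 (terminator). Final body='93a4q2lzc79lzyovul16' (20 bytes)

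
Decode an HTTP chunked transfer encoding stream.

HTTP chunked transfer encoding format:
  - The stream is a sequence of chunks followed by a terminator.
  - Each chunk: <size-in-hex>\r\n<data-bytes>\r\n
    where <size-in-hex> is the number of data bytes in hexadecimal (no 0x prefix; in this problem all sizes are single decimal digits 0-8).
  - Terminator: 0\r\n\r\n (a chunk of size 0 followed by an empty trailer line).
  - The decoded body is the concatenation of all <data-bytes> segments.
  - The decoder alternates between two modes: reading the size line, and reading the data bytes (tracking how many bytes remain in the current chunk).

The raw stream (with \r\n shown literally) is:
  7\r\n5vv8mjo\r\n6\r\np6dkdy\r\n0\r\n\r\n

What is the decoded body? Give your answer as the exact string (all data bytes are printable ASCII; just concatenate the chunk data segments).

Answer: 5vv8mjop6dkdy

Derivation:
Chunk 1: stream[0..1]='7' size=0x7=7, data at stream[3..10]='5vv8mjo' -> body[0..7], body so far='5vv8mjo'
Chunk 2: stream[12..13]='6' size=0x6=6, data at stream[15..21]='p6dkdy' -> body[7..13], body so far='5vv8mjop6dkdy'
Chunk 3: stream[23..24]='0' size=0 (terminator). Final body='5vv8mjop6dkdy' (13 bytes)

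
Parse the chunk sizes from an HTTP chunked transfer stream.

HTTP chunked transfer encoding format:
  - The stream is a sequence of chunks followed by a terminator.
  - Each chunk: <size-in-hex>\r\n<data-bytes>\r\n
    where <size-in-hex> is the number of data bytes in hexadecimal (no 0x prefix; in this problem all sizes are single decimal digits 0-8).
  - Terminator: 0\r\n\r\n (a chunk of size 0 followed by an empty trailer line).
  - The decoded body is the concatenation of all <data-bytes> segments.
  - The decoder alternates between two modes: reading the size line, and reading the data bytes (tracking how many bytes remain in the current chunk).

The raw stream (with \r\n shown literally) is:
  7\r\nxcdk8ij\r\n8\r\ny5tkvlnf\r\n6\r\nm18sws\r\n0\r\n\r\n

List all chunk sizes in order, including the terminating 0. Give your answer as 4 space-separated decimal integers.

Answer: 7 8 6 0

Derivation:
Chunk 1: stream[0..1]='7' size=0x7=7, data at stream[3..10]='xcdk8ij' -> body[0..7], body so far='xcdk8ij'
Chunk 2: stream[12..13]='8' size=0x8=8, data at stream[15..23]='y5tkvlnf' -> body[7..15], body so far='xcdk8ijy5tkvlnf'
Chunk 3: stream[25..26]='6' size=0x6=6, data at stream[28..34]='m18sws' -> body[15..21], body so far='xcdk8ijy5tkvlnfm18sws'
Chunk 4: stream[36..37]='0' size=0 (terminator). Final body='xcdk8ijy5tkvlnfm18sws' (21 bytes)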